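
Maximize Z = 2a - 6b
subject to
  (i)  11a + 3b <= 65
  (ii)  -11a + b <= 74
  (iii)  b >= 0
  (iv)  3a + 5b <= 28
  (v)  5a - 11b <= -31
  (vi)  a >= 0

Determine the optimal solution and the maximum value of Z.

a = 0, b = 31/11, maximum Z = -186/11

Corner points and Z = 2a - 6b:
  (153/58, 233/58) → Z = -546/29
  (0, 28/5) → Z = -168/5
  (0, 31/11) → Z = -186/11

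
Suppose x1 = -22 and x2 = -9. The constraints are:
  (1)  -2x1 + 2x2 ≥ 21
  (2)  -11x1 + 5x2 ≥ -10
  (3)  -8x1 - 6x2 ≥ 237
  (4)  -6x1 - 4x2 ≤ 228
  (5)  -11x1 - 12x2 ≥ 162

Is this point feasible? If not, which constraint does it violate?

not feasible — violates (3)

Constraint (3): -8x1 - 6x2 = 230, which is not ≥ 237. All other constraints are satisfied.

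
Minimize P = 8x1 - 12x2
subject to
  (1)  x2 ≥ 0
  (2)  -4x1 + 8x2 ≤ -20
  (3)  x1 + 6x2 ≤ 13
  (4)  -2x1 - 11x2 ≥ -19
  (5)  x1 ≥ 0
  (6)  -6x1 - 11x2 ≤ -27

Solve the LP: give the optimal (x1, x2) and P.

Feasible corners and P = 8x1 - 12x2:
  (5, 0) → P = 40
  (19/2, 0) → P = 76
  (31/5, 3/5) → P = 212/5

x1 = 5, x2 = 0, minimum P = 40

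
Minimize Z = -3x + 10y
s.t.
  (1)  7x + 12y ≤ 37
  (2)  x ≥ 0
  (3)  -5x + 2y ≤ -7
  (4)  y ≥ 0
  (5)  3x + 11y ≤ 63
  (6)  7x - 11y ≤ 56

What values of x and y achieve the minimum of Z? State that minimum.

Corner points and Z = -3x + 10y:
  (79/37, 68/37) → Z = 443/37
  (37/7, 0) → Z = -111/7
  (7/5, 0) → Z = -21/5

The binding constraints are 7x + 12y = 37 and y = 0.
Solving simultaneously gives x = 37/7, y = 0.

x = 37/7, y = 0, minimum Z = -111/7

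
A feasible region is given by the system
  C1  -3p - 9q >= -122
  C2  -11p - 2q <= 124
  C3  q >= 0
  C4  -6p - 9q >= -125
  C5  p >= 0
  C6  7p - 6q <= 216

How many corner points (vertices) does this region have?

4

Of the 15 pairwise boundary intersections, those satisfying every inequality are:
  (1, 119/9)
  (0, 122/9)
  (125/6, 0)
  (0, 0)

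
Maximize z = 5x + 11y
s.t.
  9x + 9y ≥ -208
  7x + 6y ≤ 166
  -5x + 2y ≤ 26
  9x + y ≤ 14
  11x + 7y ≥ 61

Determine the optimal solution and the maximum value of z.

x = 2/23, y = 304/23, maximum z = 3354/23

Extreme points and z = 5x + 11y:
  (2/23, 304/23) → z = 3354/23
  (-20/19, 197/19) → z = 2067/19
  (37/52, 395/52) → z = 2265/26

At the optimal vertex, -5x + 2y = 26 and 9x + y = 14.
Solving simultaneously gives x = 2/23, y = 304/23.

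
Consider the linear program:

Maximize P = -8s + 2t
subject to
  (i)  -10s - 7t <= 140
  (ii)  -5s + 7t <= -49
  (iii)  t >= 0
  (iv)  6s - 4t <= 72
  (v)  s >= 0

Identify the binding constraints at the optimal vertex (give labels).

(ii) and (iii)

Extreme points and P = -8s + 2t:
  (49/5, 0) → P = -392/5
  (14, 3) → P = -106
  (12, 0) → P = -96

The maximum is at (49/5, 0). Substituting into each constraint, equality holds for (ii) and (iii); the remaining constraints have slack.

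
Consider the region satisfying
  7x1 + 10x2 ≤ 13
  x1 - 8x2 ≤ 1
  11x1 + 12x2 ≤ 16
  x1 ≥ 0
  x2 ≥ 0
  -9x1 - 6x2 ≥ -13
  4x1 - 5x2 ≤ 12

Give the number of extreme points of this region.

The feasible vertices (each the meet of two boundaries and inside every other half-plane) are:
  (2/13, 31/26)
  (0, 13/10)
  (7/5, 1/20)
  (1, 0)
  (0, 0)

5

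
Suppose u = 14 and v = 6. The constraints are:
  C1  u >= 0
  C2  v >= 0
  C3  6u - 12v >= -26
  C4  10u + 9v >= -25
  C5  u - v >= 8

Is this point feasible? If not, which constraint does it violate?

C1: 14 ≥ 0 ✓
C2: 6 ≥ 0 ✓
C3: 12 ≥ -26 ✓
C4: 194 ≥ -25 ✓
C5: 8 ≥ 8 ✓

feasible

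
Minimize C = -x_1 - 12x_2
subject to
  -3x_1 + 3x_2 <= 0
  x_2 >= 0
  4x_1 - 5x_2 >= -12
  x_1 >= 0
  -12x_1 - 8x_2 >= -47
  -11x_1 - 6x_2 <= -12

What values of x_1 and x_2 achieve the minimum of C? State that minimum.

x_1 = 47/20, x_2 = 47/20, minimum C = -611/20

Corner points and C = -x_1 - 12x_2:
  (47/20, 47/20) → C = -611/20
  (12/17, 12/17) → C = -156/17
  (47/12, 0) → C = -47/12
  (12/11, 0) → C = -12/11

At the optimal vertex, -3x_1 + 3x_2 = 0 and -12x_1 - 8x_2 = -47.
Solving simultaneously gives x_1 = 47/20, x_2 = 47/20.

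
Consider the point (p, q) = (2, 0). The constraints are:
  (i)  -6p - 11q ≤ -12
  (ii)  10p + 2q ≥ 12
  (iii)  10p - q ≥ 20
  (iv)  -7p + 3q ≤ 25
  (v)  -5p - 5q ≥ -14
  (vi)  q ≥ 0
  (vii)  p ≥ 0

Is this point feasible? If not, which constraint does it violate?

feasible

(i): -12 ≤ -12 ✓
(ii): 20 ≥ 12 ✓
(iii): 20 ≥ 20 ✓
(iv): -14 ≤ 25 ✓
(v): -10 ≥ -14 ✓
(vi): 0 ≥ 0 ✓
(vii): 2 ≥ 0 ✓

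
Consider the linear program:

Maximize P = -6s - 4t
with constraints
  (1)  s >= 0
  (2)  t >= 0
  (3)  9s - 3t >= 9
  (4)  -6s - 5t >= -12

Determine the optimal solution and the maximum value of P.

s = 1, t = 0, maximum P = -6

At the optimal vertex, t = 0 and 9s - 3t = 9.
Solving simultaneously gives s = 1, t = 0.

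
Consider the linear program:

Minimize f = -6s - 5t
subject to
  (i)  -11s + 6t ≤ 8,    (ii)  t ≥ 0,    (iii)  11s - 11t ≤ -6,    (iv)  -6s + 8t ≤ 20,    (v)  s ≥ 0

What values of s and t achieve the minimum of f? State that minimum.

s = 86/11, t = 92/11, minimum f = -976/11

Feasible corners and f = -6s - 5t:
  (14/13, 43/13) → f = -23
  (0, 4/3) → f = -20/3
  (86/11, 92/11) → f = -976/11
  (0, 6/11) → f = -30/11

The optimum lies where 11s - 11t = -6 and -6s + 8t = 20.
Solving simultaneously gives s = 86/11, t = 92/11.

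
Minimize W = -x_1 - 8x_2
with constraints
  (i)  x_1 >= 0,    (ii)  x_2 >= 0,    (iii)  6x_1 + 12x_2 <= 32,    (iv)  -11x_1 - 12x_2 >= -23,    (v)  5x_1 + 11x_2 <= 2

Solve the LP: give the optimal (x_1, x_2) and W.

Extreme points and W = -x_1 - 8x_2:
  (0, 0) → W = 0
  (0, 2/11) → W = -16/11
  (2/5, 0) → W = -2/5

x_1 = 0, x_2 = 2/11, minimum W = -16/11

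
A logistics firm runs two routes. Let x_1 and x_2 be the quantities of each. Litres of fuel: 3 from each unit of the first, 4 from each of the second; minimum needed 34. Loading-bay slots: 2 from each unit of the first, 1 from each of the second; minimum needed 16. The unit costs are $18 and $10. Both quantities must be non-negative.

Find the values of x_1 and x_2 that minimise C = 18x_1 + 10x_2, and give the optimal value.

Vertices and C = 18x_1 + 10x_2:
  (0, 16) → C = 160
  (34/3, 0) → C = 204
  (6, 4) → C = 148
The feasible region is unbounded (it extends along (0, 1), (1, 0)), but C strictly increases along every unbounded feasible direction, so there is no improving ray and the minimum is attained at a vertex.

The optimum lies where 3x_1 + 4x_2 = 34 and 2x_1 + x_2 = 16.
Solving simultaneously gives x_1 = 6, x_2 = 4.

x_1 = 6, x_2 = 4, minimum C = 148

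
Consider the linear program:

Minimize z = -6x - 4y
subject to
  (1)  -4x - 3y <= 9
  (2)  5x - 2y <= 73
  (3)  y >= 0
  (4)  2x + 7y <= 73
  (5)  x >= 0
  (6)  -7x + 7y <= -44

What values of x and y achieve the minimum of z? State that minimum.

x = 219/13, y = 73/13, minimum z = -1606/13

Corner points and z = -6x - 4y:
  (73/5, 0) → z = -438/5
  (219/13, 73/13) → z = -1606/13
  (44/7, 0) → z = -264/7
  (13, 47/7) → z = -734/7

The optimum lies where 5x - 2y = 73 and 2x + 7y = 73.
Solving simultaneously gives x = 219/13, y = 73/13.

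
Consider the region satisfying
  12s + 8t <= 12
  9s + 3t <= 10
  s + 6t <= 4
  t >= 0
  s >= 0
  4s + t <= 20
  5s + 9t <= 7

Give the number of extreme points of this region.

5

Pairwise boundary intersections that survive every other constraint:
  (1, 0)
  (13/17, 6/17)
  (0, 2/3)
  (2/7, 13/21)
  (0, 0)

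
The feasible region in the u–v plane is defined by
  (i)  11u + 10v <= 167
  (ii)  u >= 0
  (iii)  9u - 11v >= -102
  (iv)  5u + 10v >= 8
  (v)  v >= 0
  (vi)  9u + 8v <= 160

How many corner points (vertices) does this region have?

The feasible vertices (each the meet of two boundaries and inside every other half-plane) are:
  (817/211, 2625/211)
  (167/11, 0)
  (0, 102/11)
  (0, 4/5)
  (8/5, 0)

5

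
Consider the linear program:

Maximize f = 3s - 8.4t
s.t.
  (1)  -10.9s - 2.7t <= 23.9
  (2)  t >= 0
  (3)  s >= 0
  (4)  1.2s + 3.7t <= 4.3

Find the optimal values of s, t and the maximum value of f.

s = 43/12, t = 0, maximum f = 43/4

Extreme points and f = 3s - 8.4t:
  (0, 0) → f = 0
  (43/12, 0) → f = 43/4
  (0, 43/37) → f = -1806/185

At the optimal vertex, t = 0 and 1.2s + 3.7t = 4.3.
Solving simultaneously gives s = 43/12, t = 0.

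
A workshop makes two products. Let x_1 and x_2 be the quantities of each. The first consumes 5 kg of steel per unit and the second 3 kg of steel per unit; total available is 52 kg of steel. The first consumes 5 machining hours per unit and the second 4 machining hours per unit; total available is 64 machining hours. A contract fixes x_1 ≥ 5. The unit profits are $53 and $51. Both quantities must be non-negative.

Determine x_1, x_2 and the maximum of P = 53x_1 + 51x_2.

x_1 = 5, x_2 = 9, maximum P = 724

Vertices and P = 53x_1 + 51x_2:
  (52/5, 0) → P = 2756/5
  (5, 0) → P = 265
  (5, 9) → P = 724

At the optimal vertex, 5x_1 + 3x_2 = 52 and x_1 = 5.
Solving simultaneously gives x_1 = 5, x_2 = 9.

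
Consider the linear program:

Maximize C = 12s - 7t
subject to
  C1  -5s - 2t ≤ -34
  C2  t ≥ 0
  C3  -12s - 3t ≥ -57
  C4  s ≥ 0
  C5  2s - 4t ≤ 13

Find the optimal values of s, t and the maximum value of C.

Extreme points and C = 12s - 7t:
  (4/3, 41/3) → C = -239/3
  (0, 17) → C = -119
  (0, 19) → C = -133

The binding constraints are -5s - 2t = -34 and -12s - 3t = -57.
Solving simultaneously gives s = 4/3, t = 41/3.

s = 4/3, t = 41/3, maximum C = -239/3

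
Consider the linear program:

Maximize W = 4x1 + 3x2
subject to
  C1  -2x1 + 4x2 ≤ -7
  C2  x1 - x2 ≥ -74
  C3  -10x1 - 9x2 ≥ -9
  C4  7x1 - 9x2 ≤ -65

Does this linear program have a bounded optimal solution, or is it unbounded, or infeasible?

bounded optimum

Feasible corners and W = 4x1 + 3x2:
  (-303/2, -155/2) → W = -1677/2
  (-323/10, -179/10) → W = -1829/10
  (-601/2, -453/2) → W = -3763/2
The feasible region has finitely many vertices and no improving ray; the maximum is -1829/10 at (-323/10, -179/10).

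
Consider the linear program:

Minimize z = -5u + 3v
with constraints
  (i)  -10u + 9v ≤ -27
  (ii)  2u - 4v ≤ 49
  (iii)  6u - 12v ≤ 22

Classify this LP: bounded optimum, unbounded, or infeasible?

From the feasible point (21/11, -29/33), moving in the direction (9, 10) keeps every constraint satisfied while z decreases without bound.

unbounded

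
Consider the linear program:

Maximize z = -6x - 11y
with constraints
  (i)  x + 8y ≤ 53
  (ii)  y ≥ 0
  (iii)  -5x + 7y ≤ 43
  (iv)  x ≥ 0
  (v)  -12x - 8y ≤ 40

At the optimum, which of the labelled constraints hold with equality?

(ii) and (iv)

Vertices and z = -6x - 11y:
  (53, 0) → z = -318
  (27/47, 308/47) → z = -3550/47
  (0, 0) → z = 0
  (0, 43/7) → z = -473/7

The maximum is at (0, 0). Substituting into each constraint, equality holds for (ii) and (iv); the remaining constraints have slack.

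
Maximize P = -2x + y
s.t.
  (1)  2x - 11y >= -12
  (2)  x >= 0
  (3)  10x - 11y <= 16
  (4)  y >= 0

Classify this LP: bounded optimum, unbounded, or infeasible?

Feasible corners and P = -2x + y:
  (0, 12/11) → P = 12/11
  (7/2, 19/11) → P = -58/11
  (0, 0) → P = 0
  (8/5, 0) → P = -16/5
The feasible region has finitely many vertices and no improving ray; the maximum is 12/11 at (0, 12/11).

bounded optimum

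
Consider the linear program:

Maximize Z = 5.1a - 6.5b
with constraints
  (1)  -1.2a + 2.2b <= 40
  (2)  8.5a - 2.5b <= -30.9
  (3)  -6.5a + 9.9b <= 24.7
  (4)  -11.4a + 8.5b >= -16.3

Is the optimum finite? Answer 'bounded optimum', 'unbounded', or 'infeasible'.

unbounded

From the feasible point (-1744/485, 13/97), moving in the direction (-8.5, -11.4) keeps every constraint satisfied while Z increases without bound.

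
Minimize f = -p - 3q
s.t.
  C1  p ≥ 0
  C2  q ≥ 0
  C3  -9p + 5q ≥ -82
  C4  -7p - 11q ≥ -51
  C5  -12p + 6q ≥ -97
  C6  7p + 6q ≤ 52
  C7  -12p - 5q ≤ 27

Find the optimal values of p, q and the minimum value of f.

Extreme points and f = -p - 3q:
  (0, 0) → f = 0
  (0, 51/11) → f = -153/11
  (51/7, 0) → f = -51/7

p = 0, q = 51/11, minimum f = -153/11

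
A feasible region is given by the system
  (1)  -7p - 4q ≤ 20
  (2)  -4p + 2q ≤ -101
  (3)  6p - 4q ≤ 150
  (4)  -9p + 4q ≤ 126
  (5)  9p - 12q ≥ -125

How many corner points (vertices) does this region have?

Of the 10 pairwise boundary intersections, those satisfying every inequality are:
  (26, 3/2)
  (731/15, 1409/30)
  (575/9, 175/3)

3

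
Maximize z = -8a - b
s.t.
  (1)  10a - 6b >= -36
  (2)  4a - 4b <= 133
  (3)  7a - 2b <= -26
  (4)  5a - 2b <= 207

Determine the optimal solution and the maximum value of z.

Feasible corners and z = -8a - b:
  (-471/8, -737/8) → z = 4505/8
  (-42/11, -4/11) → z = 340/11
  (-37/2, -207/4) → z = 799/4

a = -471/8, b = -737/8, maximum z = 4505/8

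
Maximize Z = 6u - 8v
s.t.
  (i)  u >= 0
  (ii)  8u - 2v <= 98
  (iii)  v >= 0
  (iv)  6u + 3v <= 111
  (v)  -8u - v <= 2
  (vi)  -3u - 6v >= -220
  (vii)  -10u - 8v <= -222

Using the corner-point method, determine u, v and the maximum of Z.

Vertices and Z = 6u - 8v:
  (0, 110/3) → Z = -880/3
  (0, 111/4) → Z = -222
  (2/9, 329/9) → Z = -2620/9
  (37/3, 37/3) → Z = -74/3

u = 37/3, v = 37/3, maximum Z = -74/3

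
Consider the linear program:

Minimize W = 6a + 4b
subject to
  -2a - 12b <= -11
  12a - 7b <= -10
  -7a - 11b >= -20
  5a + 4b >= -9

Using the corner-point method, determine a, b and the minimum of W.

Feasible corners and W = 6a + 4b:
  (-43/158, 76/79) → W = 175/79
  (-38/13, 73/52) → W = -155/13
  (30/181, 310/181) → W = 1420/181
  (-179/27, 163/27) → W = -422/27

At the optimal vertex, -7a - 11b = -20 and 5a + 4b = -9.
Solving simultaneously gives a = -179/27, b = 163/27.

a = -179/27, b = 163/27, minimum W = -422/27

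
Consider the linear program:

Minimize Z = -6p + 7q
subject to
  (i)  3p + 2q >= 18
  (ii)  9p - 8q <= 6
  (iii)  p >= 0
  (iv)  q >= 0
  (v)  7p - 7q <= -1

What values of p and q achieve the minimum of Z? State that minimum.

The feasible region is unbounded (it extends along (0, 1), (8, 9)), but Z strictly increases along every unbounded feasible direction, so there is no improving ray and the minimum is attained at a vertex.

p = 124/35, q = 129/35, minimum Z = 159/35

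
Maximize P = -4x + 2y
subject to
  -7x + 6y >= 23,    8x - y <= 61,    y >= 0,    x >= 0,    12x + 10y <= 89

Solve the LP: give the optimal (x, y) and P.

x = 0, y = 89/10, maximum P = 89/5

Corner points and P = -4x + 2y:
  (0, 23/6) → P = 23/3
  (152/71, 899/142) → P = 291/71
  (0, 89/10) → P = 89/5

The optimum lies where x = 0 and 12x + 10y = 89.
Solving simultaneously gives x = 0, y = 89/10.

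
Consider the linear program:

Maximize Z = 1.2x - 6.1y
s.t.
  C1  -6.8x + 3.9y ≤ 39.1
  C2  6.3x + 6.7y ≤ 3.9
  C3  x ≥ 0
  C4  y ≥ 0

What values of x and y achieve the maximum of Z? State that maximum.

Corner points and Z = 1.2x - 6.1y:
  (0, 39/67) → Z = -2379/670
  (13/21, 0) → Z = 26/35
  (0, 0) → Z = 0

At the optimal vertex, 6.3x + 6.7y = 3.9 and y = 0.
Solving simultaneously gives x = 13/21, y = 0.

x = 13/21, y = 0, maximum Z = 26/35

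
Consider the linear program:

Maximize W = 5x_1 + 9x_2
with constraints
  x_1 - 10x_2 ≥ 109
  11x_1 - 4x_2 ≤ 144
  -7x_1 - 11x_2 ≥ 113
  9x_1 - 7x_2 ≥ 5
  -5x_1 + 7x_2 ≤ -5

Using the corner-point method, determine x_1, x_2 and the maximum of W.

Feasible corners and W = 5x_1 + 9x_2:
  (23/27, -292/27) → W = -2513/27
  (-713/83, -976/83) → W = -12349/83
  (1132/149, -2251/149) → W = -14599/149
The feasible region is unbounded (it extends along (-7, -9), (-4, -11)), but W strictly decreases along every unbounded feasible direction, so there is no improving ray and the maximum is attained at a vertex.

The binding constraints are x_1 - 10x_2 = 109 and -7x_1 - 11x_2 = 113.
Solving simultaneously gives x_1 = 23/27, x_2 = -292/27.

x_1 = 23/27, x_2 = -292/27, maximum W = -2513/27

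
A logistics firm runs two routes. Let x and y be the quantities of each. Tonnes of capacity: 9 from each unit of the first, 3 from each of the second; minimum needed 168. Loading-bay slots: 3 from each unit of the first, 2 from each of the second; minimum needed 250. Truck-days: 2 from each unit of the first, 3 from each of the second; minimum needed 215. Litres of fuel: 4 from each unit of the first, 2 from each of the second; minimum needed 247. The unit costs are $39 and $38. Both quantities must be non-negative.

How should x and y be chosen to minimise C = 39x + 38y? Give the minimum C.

Vertices and C = 39x + 38y:
  (0, 125) → C = 4750
  (215/2, 0) → C = 8385/2
  (64, 29) → C = 3598
The feasible region is unbounded (it extends along (0, 1), (1, 0)), but C strictly increases along every unbounded feasible direction, so there is no improving ray and the minimum is attained at a vertex.

The optimum lies where 3x + 2y = 250 and 2x + 3y = 215.
Solving simultaneously gives x = 64, y = 29.

x = 64, y = 29, minimum C = 3598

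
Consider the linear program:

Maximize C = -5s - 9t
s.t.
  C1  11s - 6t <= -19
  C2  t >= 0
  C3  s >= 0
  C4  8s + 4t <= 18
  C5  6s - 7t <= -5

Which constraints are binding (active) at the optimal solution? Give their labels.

Vertices and C = -5s - 9t:
  (0, 19/6) → C = -57/2
  (8/23, 175/46) → C = -1655/46
  (0, 9/2) → C = -81/2

The maximum is at (0, 19/6). Substituting into each constraint, equality holds for C1 and C3; the remaining constraints have slack.

C1 and C3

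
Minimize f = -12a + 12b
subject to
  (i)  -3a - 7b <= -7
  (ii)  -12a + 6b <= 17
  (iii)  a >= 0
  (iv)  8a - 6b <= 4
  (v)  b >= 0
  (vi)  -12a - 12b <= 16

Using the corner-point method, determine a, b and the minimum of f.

Corner points and f = -12a + 12b:
  (0, 1) → f = 12
  (35/37, 22/37) → f = -156/37
  (0, 17/6) → f = 34
The feasible region is unbounded (it extends along (1, 2), (3, 4)), but f strictly increases along every unbounded feasible direction, so there is no improving ray and the minimum is attained at a vertex.

a = 35/37, b = 22/37, minimum f = -156/37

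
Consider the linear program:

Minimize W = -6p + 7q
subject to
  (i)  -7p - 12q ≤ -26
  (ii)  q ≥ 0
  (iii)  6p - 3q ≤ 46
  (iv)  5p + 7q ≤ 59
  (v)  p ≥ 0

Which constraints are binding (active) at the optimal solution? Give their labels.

Corner points and W = -6p + 7q:
  (26/7, 0) → W = -156/7
  (0, 13/6) → W = 91/6
  (23/3, 0) → W = -46
  (499/57, 124/57) → W = -2126/57
  (0, 59/7) → W = 59

The minimum is at (23/3, 0). Substituting into each constraint, equality holds for (ii) and (iii); the remaining constraints have slack.

(ii) and (iii)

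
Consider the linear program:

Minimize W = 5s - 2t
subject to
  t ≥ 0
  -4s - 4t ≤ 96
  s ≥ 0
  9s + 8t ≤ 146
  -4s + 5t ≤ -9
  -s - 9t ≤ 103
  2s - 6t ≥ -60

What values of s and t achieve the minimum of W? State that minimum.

Feasible corners and W = 5s - 2t:
  (146/9, 0) → W = 730/9
  (9/4, 0) → W = 45/4
  (802/77, 503/77) → W = 3004/77

The binding constraints are t = 0 and -4s + 5t = -9.
Solving simultaneously gives s = 9/4, t = 0.

s = 9/4, t = 0, minimum W = 45/4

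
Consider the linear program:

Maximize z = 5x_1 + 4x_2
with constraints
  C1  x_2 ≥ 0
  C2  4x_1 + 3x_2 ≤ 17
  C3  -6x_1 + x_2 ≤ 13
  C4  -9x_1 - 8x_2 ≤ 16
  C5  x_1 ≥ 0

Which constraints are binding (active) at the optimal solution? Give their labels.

Feasible corners and z = 5x_1 + 4x_2:
  (17/4, 0) → z = 85/4
  (0, 0) → z = 0
  (0, 17/3) → z = 68/3

The maximum is at (0, 17/3). Substituting into each constraint, equality holds for C2 and C5; the remaining constraints have slack.

C2 and C5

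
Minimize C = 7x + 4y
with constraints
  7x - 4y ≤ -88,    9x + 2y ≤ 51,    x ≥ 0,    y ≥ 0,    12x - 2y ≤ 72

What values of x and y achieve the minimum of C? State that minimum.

At the optimal vertex, 7x - 4y = -88 and x = 0.
Solving simultaneously gives x = 0, y = 22.

x = 0, y = 22, minimum C = 88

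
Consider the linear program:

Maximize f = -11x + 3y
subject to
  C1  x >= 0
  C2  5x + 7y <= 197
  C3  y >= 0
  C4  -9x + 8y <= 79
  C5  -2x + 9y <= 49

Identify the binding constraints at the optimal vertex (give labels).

Feasible corners and f = -11x + 3y:
  (0, 0) → f = 0
  (0, 49/9) → f = 49/3
  (197/5, 0) → f = -2167/5
  (1430/59, 639/59) → f = -13813/59

The maximum is at (0, 49/9). Substituting into each constraint, equality holds for C1 and C5; the remaining constraints have slack.

C1 and C5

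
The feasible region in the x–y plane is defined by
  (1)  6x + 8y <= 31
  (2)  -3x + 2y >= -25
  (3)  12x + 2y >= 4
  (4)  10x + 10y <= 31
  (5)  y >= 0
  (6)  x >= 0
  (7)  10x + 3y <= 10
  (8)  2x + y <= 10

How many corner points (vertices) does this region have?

Pairwise boundary intersections that survive every other constraint:
  (1/3, 0)
  (0, 2)
  (0, 31/10)
  (1/10, 3)
  (1, 0)

5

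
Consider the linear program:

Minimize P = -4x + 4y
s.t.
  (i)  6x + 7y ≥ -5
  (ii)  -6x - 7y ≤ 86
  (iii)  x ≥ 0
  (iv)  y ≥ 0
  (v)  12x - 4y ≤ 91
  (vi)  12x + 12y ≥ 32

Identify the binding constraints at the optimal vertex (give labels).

(iv) and (v)

Corner points and P = -4x + 4y:
  (0, 8/3) → P = 32/3
  (91/12, 0) → P = -91/3
  (8/3, 0) → P = -32/3
The feasible region is unbounded (it extends along (0, 1), (1, 3)), but P strictly increases along every unbounded feasible direction, so there is no improving ray and the minimum is attained at a vertex.

The minimum is at (91/12, 0). Substituting into each constraint, equality holds for (iv) and (v); the remaining constraints have slack.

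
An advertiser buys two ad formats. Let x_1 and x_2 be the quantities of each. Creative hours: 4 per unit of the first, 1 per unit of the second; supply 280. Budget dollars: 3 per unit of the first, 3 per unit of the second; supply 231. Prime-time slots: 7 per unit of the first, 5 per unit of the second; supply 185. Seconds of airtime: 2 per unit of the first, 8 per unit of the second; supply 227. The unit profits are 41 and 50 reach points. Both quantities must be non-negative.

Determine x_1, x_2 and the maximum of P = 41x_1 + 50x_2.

Extreme points and P = 41x_1 + 50x_2:
  (0, 0) → P = 0
  (0, 227/8) → P = 5675/4
  (185/7, 0) → P = 7585/7
  (15/2, 53/2) → P = 3265/2

The binding constraints are 7x_1 + 5x_2 = 185 and 2x_1 + 8x_2 = 227.
Solving simultaneously gives x_1 = 15/2, x_2 = 53/2.

x_1 = 15/2, x_2 = 53/2, maximum P = 3265/2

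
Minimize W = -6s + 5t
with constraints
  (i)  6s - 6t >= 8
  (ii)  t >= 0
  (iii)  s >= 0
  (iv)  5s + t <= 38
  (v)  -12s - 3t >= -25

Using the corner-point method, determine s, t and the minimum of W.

s = 25/12, t = 0, minimum W = -25/2

Feasible corners and W = -6s + 5t:
  (4/3, 0) → W = -8
  (29/15, 3/5) → W = -43/5
  (25/12, 0) → W = -25/2

At the optimal vertex, t = 0 and -12s - 3t = -25.
Solving simultaneously gives s = 25/12, t = 0.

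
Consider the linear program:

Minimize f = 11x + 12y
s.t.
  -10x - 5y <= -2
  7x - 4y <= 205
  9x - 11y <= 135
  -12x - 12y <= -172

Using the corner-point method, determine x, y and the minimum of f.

Corner points and f = 11x + 12y:
  (-209/15, 424/15) → f = 2789/15
  (1715/41, 900/41) → f = 29665/41
  (439/30, -3/10) → f = 4721/30
The feasible region is unbounded (it extends along (-1, 2), (4, 7)), but f strictly increases along every unbounded feasible direction, so there is no improving ray and the minimum is attained at a vertex.

x = 439/30, y = -3/10, minimum f = 4721/30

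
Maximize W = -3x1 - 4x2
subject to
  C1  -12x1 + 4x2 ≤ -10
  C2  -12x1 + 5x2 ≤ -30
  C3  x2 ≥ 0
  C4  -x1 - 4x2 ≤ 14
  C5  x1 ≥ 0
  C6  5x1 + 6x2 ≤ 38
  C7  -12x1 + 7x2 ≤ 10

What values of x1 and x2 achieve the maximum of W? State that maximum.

x1 = 5/2, x2 = 0, maximum W = -15/2

Feasible corners and W = -3x1 - 4x2:
  (5/2, 0) → W = -15/2
  (370/97, 306/97) → W = -2334/97
  (38/5, 0) → W = -114/5

The optimum lies where -12x1 + 5x2 = -30 and x2 = 0.
Solving simultaneously gives x1 = 5/2, x2 = 0.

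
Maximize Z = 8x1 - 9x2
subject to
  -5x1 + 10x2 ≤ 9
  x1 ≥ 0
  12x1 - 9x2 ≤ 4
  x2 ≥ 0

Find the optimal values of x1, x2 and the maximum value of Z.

x1 = 1/3, x2 = 0, maximum Z = 8/3

Vertices and Z = 8x1 - 9x2:
  (0, 9/10) → Z = -81/10
  (121/75, 128/75) → Z = -184/75
  (0, 0) → Z = 0
  (1/3, 0) → Z = 8/3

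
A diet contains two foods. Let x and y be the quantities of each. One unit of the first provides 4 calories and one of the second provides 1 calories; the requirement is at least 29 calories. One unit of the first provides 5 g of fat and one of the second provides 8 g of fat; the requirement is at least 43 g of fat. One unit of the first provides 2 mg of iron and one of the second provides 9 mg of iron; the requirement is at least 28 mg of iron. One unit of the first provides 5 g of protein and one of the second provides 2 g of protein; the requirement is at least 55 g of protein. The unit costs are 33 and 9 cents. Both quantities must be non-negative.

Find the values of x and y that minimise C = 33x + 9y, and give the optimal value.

x = 1, y = 25, minimum C = 258

Vertices and C = 33x + 9y:
  (0, 29) → C = 261
  (14, 0) → C = 462
  (1, 25) → C = 258
  (439/41, 30/41) → C = 14757/41
The feasible region is unbounded (it extends along (0, 1), (1, 0)), but C strictly increases along every unbounded feasible direction, so there is no improving ray and the minimum is attained at a vertex.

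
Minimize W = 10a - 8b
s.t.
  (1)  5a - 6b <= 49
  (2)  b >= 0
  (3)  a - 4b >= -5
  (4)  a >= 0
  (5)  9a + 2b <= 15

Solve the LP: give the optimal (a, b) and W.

a = 0, b = 5/4, minimum W = -10

Corner points and W = 10a - 8b:
  (0, 0) → W = 0
  (5/3, 0) → W = 50/3
  (0, 5/4) → W = -10
  (25/19, 30/19) → W = 10/19

At the optimal vertex, a - 4b = -5 and a = 0.
Solving simultaneously gives a = 0, b = 5/4.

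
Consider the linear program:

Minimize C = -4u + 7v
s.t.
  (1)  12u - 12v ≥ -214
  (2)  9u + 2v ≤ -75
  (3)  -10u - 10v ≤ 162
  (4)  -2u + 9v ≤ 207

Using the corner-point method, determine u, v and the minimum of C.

u = -213/35, v = -354/35, minimum C = -1626/35

Feasible corners and C = -4u + 7v:
  (-332/33, 171/22) → C = 6247/66
  (-1021/60, 49/60) → C = 4427/60
  (-213/35, -354/35) → C = -1626/35

The optimum lies where 9u + 2v = -75 and -10u - 10v = 162.
Solving simultaneously gives u = -213/35, v = -354/35.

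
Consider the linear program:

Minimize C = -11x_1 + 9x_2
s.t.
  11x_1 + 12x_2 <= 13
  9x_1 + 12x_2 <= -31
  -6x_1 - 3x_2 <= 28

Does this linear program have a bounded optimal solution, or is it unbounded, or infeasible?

unbounded

From the feasible point (22, -229/12), moving in the direction (3, -6) keeps every constraint satisfied while C decreases without bound.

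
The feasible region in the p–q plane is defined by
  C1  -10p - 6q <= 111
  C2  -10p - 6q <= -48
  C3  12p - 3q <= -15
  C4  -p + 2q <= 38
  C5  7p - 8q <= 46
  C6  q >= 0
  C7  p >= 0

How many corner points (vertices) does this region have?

4

The feasible vertices (each the meet of two boundaries and inside every other half-plane) are:
  (9/17, 121/17)
  (0, 8)
  (4, 21)
  (0, 19)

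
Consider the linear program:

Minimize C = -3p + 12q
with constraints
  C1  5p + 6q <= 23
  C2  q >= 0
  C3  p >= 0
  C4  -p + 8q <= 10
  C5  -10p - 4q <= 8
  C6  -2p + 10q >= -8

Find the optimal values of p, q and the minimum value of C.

p = 139/31, q = 3/31, minimum C = -381/31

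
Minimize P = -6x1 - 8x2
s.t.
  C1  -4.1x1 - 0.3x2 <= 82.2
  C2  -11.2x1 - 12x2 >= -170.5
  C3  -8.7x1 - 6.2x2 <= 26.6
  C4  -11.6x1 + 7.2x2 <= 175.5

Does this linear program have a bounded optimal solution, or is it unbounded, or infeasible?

bounded optimum

Corner points and P = -6x1 - 8x2:
  (-915/229, 98585/5496) → P = -82115/687
  (-63981/6728, 4201/464) → P = -51715/3364
The feasible region has finitely many vertices and no improving ray; the minimum is -82115/687 at (-915/229, 98585/5496).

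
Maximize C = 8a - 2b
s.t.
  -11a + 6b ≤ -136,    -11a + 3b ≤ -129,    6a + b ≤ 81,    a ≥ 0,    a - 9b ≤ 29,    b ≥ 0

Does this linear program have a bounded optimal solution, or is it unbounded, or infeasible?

bounded optimum

Corner points and C = 8a - 2b:
  (622/47, 75/47) → C = 4826/47
  (136/11, 0) → C = 1088/11
  (27/2, 0) → C = 108
The feasible region has finitely many vertices and no improving ray; the maximum is 108 at (27/2, 0).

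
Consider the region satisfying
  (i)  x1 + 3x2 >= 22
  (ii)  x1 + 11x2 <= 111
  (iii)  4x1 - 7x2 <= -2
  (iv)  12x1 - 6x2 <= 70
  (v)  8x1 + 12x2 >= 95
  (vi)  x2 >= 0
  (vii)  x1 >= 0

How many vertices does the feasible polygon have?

Intersecting each pair of boundary lines and keeping only the points that satisfy every inequality leaves:
  (148/19, 90/19)
  (7/4, 27/4)
  (718/69, 631/69)
  (0, 111/11)
  (251/30, 76/15)
  (0, 95/12)

6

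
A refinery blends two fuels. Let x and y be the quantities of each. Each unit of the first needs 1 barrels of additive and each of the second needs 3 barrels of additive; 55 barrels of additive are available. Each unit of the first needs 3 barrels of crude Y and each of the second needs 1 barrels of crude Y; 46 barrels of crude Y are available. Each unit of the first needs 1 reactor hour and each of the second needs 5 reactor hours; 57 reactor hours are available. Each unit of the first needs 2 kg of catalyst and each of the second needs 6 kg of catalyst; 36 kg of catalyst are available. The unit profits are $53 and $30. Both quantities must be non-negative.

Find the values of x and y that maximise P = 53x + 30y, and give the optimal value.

At the optimal vertex, 3x + y = 46 and 2x + 6y = 36.
Solving simultaneously gives x = 15, y = 1.

x = 15, y = 1, maximum P = 825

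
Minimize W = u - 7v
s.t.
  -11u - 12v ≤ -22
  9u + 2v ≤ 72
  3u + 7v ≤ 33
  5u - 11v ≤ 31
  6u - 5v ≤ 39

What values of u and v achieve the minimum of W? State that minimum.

u = -242/41, v = 297/41, minimum W = -2321/41

The optimum lies where -11u - 12v = -22 and 3u + 7v = 33.
Solving simultaneously gives u = -242/41, v = 297/41.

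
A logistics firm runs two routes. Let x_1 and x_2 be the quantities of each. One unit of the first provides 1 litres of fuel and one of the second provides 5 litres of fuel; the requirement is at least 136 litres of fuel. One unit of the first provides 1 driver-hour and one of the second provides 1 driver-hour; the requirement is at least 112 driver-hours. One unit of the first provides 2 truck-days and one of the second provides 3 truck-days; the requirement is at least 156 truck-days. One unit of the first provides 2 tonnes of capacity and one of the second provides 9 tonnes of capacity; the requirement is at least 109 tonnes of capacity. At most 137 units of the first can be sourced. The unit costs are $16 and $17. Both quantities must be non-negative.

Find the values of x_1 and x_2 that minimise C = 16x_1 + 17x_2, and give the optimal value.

x_1 = 106, x_2 = 6, minimum C = 1798

The feasible region is unbounded (it extends along (0, 1)), but C strictly increases along every unbounded feasible direction, so there is no improving ray and the minimum is attained at a vertex.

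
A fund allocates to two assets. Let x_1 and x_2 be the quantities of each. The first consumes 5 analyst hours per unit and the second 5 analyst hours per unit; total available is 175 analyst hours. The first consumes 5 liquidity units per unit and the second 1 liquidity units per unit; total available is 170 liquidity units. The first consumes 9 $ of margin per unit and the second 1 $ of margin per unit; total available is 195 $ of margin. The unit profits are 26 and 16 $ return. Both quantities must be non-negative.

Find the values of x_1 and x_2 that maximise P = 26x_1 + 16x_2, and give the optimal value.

Feasible corners and P = 26x_1 + 16x_2:
  (0, 0) → P = 0
  (0, 35) → P = 560
  (65/3, 0) → P = 1690/3
  (20, 15) → P = 760

x_1 = 20, x_2 = 15, maximum P = 760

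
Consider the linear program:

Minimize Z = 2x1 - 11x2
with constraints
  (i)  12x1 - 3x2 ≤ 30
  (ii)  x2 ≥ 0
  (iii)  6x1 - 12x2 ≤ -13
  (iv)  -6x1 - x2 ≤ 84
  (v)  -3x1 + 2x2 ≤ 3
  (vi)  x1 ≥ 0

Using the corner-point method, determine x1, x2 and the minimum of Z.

Extreme points and Z = 2x1 - 11x2:
  (19/6, 8/3) → Z = -23
  (23/5, 42/5) → Z = -416/5
  (0, 13/12) → Z = -143/12
  (0, 3/2) → Z = -33/2

The optimum lies where 12x1 - 3x2 = 30 and -3x1 + 2x2 = 3.
Solving simultaneously gives x1 = 23/5, x2 = 42/5.

x1 = 23/5, x2 = 42/5, minimum Z = -416/5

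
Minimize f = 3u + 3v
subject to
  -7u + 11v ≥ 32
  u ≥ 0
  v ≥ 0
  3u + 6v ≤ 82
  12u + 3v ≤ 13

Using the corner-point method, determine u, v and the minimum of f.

Vertices and f = 3u + 3v:
  (0, 32/11) → f = 96/11
  (47/153, 475/153) → f = 174/17
  (0, 13/3) → f = 13

At the optimal vertex, -7u + 11v = 32 and u = 0.
Solving simultaneously gives u = 0, v = 32/11.

u = 0, v = 32/11, minimum f = 96/11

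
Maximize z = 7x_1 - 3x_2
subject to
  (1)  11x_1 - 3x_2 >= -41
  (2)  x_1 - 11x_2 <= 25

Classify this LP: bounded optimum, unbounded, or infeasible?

From the feasible point (-263/59, -158/59), moving in the direction (11, 1) keeps every constraint satisfied while z increases without bound.

unbounded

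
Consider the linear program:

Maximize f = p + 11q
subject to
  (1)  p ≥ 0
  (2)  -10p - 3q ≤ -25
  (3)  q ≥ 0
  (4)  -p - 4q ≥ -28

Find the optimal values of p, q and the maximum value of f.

p = 16/37, q = 255/37, maximum f = 2821/37

Corner points and f = p + 11q:
  (5/2, 0) → f = 5/2
  (16/37, 255/37) → f = 2821/37
  (28, 0) → f = 28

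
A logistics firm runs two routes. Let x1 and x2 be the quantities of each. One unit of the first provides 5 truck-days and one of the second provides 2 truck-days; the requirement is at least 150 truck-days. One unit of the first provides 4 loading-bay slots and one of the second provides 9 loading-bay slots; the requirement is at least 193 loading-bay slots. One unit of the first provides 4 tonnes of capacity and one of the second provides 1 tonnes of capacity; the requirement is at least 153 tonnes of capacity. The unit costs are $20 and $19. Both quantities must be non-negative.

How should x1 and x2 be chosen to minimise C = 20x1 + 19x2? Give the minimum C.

Feasible corners and C = 20x1 + 19x2:
  (0, 153) → C = 2907
  (193/4, 0) → C = 965
  (37, 5) → C = 835
The feasible region is unbounded (it extends along (0, 1), (1, 0)), but C strictly increases along every unbounded feasible direction, so there is no improving ray and the minimum is attained at a vertex.

x1 = 37, x2 = 5, minimum C = 835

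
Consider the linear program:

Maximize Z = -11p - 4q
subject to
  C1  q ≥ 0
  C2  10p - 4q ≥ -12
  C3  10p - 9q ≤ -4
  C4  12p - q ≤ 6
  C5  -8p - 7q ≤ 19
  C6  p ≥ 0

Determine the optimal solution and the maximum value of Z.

Feasible corners and Z = -11p - 4q:
  (18/19, 102/19) → Z = -606/19
  (0, 3) → Z = -12
  (29/49, 54/49) → Z = -535/49
  (0, 4/9) → Z = -16/9

p = 0, q = 4/9, maximum Z = -16/9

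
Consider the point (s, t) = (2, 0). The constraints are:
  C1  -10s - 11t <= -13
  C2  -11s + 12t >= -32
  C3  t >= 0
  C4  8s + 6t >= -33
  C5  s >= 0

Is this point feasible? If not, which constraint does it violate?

feasible

C1: -20 ≤ -13 ✓
C2: -22 ≥ -32 ✓
C3: 0 ≥ 0 ✓
C4: 16 ≥ -33 ✓
C5: 2 ≥ 0 ✓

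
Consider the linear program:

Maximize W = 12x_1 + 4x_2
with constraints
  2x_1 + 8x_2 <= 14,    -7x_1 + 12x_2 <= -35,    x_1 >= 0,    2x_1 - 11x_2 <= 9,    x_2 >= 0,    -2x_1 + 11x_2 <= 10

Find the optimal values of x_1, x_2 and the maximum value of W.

x_1 = 113/19, x_2 = 5/19, maximum W = 1376/19

The binding constraints are 2x_1 + 8x_2 = 14 and 2x_1 - 11x_2 = 9.
Solving simultaneously gives x_1 = 113/19, x_2 = 5/19.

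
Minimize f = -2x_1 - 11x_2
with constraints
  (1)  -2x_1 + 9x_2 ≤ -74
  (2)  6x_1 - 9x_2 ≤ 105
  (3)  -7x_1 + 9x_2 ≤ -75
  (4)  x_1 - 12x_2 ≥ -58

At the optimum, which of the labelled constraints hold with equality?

(1) and (2)

Vertices and f = -2x_1 - 11x_2:
  (31/4, -13/2) → f = 56
  (1/5, -368/45) → f = 806/9
  (-30, -95/3) → f = 1225/3

The minimum is at (31/4, -13/2). Substituting into each constraint, equality holds for (1) and (2); the remaining constraints have slack.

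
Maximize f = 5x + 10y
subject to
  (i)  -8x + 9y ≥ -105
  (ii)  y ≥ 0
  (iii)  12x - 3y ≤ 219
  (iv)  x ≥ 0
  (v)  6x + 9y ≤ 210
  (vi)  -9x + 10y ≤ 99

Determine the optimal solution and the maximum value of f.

Corner points and f = 5x + 10y:
  (105/8, 0) → f = 525/8
  (138/7, 41/7) → f = 1100/7
  (0, 0) → f = 0
  (289/14, 67/7) → f = 2785/14
  (0, 99/10) → f = 99
  (403/47, 828/47) → f = 10295/47

x = 403/47, y = 828/47, maximum f = 10295/47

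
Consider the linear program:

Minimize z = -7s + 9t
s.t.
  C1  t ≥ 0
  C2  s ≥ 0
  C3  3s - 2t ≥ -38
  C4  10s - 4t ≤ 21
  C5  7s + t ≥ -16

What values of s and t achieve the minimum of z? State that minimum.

s = 21/10, t = 0, minimum z = -147/10

Feasible corners and z = -7s + 9t:
  (0, 0) → z = 0
  (21/10, 0) → z = -147/10
  (0, 19) → z = 171
  (97/4, 443/8) → z = 2629/8

The binding constraints are t = 0 and 10s - 4t = 21.
Solving simultaneously gives s = 21/10, t = 0.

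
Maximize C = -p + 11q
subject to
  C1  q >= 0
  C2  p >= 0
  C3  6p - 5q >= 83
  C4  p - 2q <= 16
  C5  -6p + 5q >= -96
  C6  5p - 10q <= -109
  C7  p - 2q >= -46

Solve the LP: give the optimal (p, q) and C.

p = 422/7, q = 372/7, maximum C = 3670/7

Extreme points and C = -p + 11q:
  (275/7, 1069/35) → C = 10384/35
  (396/7, 359/7) → C = 3553/7
  (43, 162/5) → C = 1567/5
  (422/7, 372/7) → C = 3670/7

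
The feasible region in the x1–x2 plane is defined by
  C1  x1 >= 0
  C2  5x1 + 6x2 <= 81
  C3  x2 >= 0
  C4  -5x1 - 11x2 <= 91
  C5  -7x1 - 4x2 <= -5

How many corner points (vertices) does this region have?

4

Pairwise boundary intersections that survive every other constraint:
  (0, 27/2)
  (0, 5/4)
  (81/5, 0)
  (5/7, 0)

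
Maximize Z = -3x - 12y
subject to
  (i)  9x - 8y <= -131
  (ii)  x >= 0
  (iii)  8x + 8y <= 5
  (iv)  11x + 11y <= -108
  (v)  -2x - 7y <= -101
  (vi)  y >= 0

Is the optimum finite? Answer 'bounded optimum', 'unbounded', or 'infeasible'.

infeasible

The boundaries 11x + 11y = -108 and -2x - 7y = -101 meet at (-1867/55, 1327/55), but that point violates x ≥ 0. Every candidate vertex is excluded by some other constraint, so the feasible region is empty.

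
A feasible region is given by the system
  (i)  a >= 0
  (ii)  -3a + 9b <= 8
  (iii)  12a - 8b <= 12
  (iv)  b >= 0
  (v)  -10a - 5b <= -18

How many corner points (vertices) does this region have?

3

Intersecting each pair of boundary lines and keeping only the points that satisfy every inequality leaves:
  (43/21, 11/7)
  (122/105, 134/105)
  (51/35, 24/35)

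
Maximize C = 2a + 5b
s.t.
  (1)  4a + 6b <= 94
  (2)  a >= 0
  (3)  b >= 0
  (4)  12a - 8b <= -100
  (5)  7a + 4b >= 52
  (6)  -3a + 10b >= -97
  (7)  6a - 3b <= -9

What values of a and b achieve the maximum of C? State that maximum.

a = 0, b = 47/3, maximum C = 235/3

Vertices and C = 2a + 5b:
  (0, 47/3) → C = 235/3
  (19/13, 191/13) → C = 993/13
  (0, 13) → C = 65
  (2/13, 331/26) → C = 1663/26

At the optimal vertex, 4a + 6b = 94 and a = 0.
Solving simultaneously gives a = 0, b = 47/3.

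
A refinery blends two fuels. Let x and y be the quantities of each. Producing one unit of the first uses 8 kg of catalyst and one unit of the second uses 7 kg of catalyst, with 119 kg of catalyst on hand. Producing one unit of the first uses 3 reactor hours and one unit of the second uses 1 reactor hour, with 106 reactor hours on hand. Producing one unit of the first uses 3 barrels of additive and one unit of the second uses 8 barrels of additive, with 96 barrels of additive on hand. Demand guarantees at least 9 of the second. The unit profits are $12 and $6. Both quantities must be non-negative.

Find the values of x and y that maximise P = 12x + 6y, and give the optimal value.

Extreme points and P = 12x + 6y:
  (0, 12) → P = 72
  (0, 9) → P = 54
  (280/43, 411/43) → P = 5826/43
  (7, 9) → P = 138

x = 7, y = 9, maximum P = 138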